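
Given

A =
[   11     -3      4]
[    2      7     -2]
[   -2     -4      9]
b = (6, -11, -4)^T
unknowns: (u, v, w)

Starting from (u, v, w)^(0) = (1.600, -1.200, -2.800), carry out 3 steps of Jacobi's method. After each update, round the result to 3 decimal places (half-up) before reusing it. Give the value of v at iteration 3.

Iteration 1:
  u = (6 - (-3)·-1.200 - (4)·-2.800) / (11) = 1.236
  v = (-11 - (2)·1.600 - (-2)·-2.800) / (7) = -2.829
  w = (-4 - (-2)·1.600 - (-4)·-1.200) / (9) = -0.622
Iteration 2:
  u = (6 - (-3)·-2.829 - (4)·-0.622) / (11) = 0.000
  v = (-11 - (2)·1.236 - (-2)·-0.622) / (7) = -2.102
  w = (-4 - (-2)·1.236 - (-4)·-2.829) / (9) = -1.427
Iteration 3:
  u = (6 - (-3)·-2.102 - (4)·-1.427) / (11) = 0.491
  v = (-11 - (2)·0.000 - (-2)·-1.427) / (7) = -1.979
  w = (-4 - (-2)·0.000 - (-4)·-2.102) / (9) = -1.379

-1.979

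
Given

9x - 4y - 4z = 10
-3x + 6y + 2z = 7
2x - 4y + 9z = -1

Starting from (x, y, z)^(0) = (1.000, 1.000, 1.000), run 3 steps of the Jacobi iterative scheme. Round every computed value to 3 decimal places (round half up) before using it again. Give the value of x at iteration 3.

2.074

Iteration 1:
  x = (10 - (-4)·1.000 - (-4)·1.000) / (9) = 2.000
  y = (7 - (-3)·1.000 - (2)·1.000) / (6) = 1.333
  z = (-1 - (2)·1.000 - (-4)·1.000) / (9) = 0.111
Iteration 2:
  x = (10 - (-4)·1.333 - (-4)·0.111) / (9) = 1.753
  y = (7 - (-3)·2.000 - (2)·0.111) / (6) = 2.130
  z = (-1 - (2)·2.000 - (-4)·1.333) / (9) = 0.037
Iteration 3:
  x = (10 - (-4)·2.130 - (-4)·0.037) / (9) = 2.074
  y = (7 - (-3)·1.753 - (2)·0.037) / (6) = 2.031
  z = (-1 - (2)·1.753 - (-4)·2.130) / (9) = 0.446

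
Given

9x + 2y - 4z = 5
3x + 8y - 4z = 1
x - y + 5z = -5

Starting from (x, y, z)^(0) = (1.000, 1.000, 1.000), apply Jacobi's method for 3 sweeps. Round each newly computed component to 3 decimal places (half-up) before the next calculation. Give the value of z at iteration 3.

-1.145

Iteration 1:
  x = (5 - (2)·1.000 - (-4)·1.000) / (9) = 0.778
  y = (1 - (3)·1.000 - (-4)·1.000) / (8) = 0.250
  z = (-5 - (1)·1.000 - (-1)·1.000) / (5) = -1.000
Iteration 2:
  x = (5 - (2)·0.250 - (-4)·-1.000) / (9) = 0.056
  y = (1 - (3)·0.778 - (-4)·-1.000) / (8) = -0.667
  z = (-5 - (1)·0.778 - (-1)·0.250) / (5) = -1.106
Iteration 3:
  x = (5 - (2)·-0.667 - (-4)·-1.106) / (9) = 0.212
  y = (1 - (3)·0.056 - (-4)·-1.106) / (8) = -0.449
  z = (-5 - (1)·0.056 - (-1)·-0.667) / (5) = -1.145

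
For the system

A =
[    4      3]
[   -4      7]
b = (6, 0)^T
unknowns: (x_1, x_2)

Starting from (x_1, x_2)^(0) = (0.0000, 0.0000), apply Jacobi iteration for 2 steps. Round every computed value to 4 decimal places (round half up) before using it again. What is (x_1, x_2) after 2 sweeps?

(1.5000, 0.8571)

Iteration 1:
  x_1 = (6 - (3)·0.0000) / (4) = 1.5000
  x_2 = (0 - (-4)·0.0000) / (7) = 0.0000
Iteration 2:
  x_1 = (6 - (3)·0.0000) / (4) = 1.5000
  x_2 = (0 - (-4)·1.5000) / (7) = 0.8571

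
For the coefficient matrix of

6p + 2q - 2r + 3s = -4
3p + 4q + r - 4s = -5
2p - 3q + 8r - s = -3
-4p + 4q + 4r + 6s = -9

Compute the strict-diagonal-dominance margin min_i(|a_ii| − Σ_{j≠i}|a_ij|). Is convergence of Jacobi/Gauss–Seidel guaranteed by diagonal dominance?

-6

row 1: |6| − (2+2+3) = -1
row 2: |4| − (3+1+4) = -4
row 3: |8| − (2+3+1) = 2
row 4: |6| − (4+4+4) = -6
minimum over rows = -6 → not strictly diagonally dominant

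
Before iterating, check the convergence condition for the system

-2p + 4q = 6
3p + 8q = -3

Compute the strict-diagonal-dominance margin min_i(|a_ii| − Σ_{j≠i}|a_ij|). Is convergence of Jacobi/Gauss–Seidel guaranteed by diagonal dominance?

row 1: |-2| − (4) = -2
row 2: |8| − (3) = 5
minimum over rows = -2 → not strictly diagonally dominant

-2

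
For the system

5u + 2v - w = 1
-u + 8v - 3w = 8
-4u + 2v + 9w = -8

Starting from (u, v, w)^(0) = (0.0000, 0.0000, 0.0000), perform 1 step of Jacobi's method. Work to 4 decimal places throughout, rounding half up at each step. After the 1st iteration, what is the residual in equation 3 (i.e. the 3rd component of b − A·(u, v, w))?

-1.1999

Iteration 1:
  u = (1 - (2)·0.0000 - (-1)·0.0000) / (5) = 0.2000
  v = (8 - (-1)·0.0000 - (-3)·0.0000) / (8) = 1.0000
  w = (-8 - (-4)·0.0000 - (2)·0.0000) / (9) = -0.8889
Residual b − A·x = (-2.8889, -2.4667, -1.1999)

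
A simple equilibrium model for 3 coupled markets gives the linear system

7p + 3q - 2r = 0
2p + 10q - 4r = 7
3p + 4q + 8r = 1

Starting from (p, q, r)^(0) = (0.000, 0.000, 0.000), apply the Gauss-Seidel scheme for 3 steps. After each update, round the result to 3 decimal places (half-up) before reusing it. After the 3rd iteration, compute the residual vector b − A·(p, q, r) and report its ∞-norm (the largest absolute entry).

Iteration 1:
  p = (0 - (3)·0.000 - (-2)·0.000) / (7) = 0.000
  q = (7 - (2)·0.000 - (-4)·0.000) / (10) = 0.700
  r = (1 - (3)·0.000 - (4)·0.700) / (8) = -0.225
Iteration 2:
  p = (0 - (3)·0.700 - (-2)·-0.225) / (7) = -0.364
  q = (7 - (2)·-0.364 - (-4)·-0.225) / (10) = 0.683
  r = (1 - (3)·-0.364 - (4)·0.683) / (8) = -0.080
Iteration 3:
  p = (0 - (3)·0.683 - (-2)·-0.080) / (7) = -0.316
  q = (7 - (2)·-0.316 - (-4)·-0.080) / (10) = 0.731
  r = (1 - (3)·-0.316 - (4)·0.731) / (8) = -0.122
Residual b − A·x = (-0.225, -0.166, 0.000); ∞-norm = 0.225

0.225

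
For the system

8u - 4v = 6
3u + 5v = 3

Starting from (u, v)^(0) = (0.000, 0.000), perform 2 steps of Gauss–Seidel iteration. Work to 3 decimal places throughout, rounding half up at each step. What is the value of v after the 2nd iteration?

Iteration 1:
  u = (6 - (-4)·0.000) / (8) = 0.750
  v = (3 - (3)·0.750) / (5) = 0.150
Iteration 2:
  u = (6 - (-4)·0.150) / (8) = 0.825
  v = (3 - (3)·0.825) / (5) = 0.105

0.105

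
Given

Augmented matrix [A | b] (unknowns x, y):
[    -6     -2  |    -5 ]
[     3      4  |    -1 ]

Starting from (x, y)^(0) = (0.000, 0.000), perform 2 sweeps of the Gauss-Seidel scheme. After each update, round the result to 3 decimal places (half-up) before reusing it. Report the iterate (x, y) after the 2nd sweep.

(1.125, -1.094)

Iteration 1:
  x = (-5 - (-2)·0.000) / (-6) = 0.833
  y = (-1 - (3)·0.833) / (4) = -0.875
Iteration 2:
  x = (-5 - (-2)·-0.875) / (-6) = 1.125
  y = (-1 - (3)·1.125) / (4) = -1.094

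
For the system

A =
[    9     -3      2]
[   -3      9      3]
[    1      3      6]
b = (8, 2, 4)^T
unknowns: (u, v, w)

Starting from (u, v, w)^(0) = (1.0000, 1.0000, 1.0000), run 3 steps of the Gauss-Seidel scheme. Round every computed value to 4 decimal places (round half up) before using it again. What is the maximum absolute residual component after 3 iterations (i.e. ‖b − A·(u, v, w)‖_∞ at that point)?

Iteration 1:
  u = (8 - (-3)·1.0000 - (2)·1.0000) / (9) = 1.0000
  v = (2 - (-3)·1.0000 - (3)·1.0000) / (9) = 0.2222
  w = (4 - (1)·1.0000 - (3)·0.2222) / (6) = 0.3889
Iteration 2:
  u = (8 - (-3)·0.2222 - (2)·0.3889) / (9) = 0.8765
  v = (2 - (-3)·0.8765 - (3)·0.3889) / (9) = 0.3848
  w = (4 - (1)·0.8765 - (3)·0.3848) / (6) = 0.3282
Iteration 3:
  u = (8 - (-3)·0.3848 - (2)·0.3282) / (9) = 0.9442
  v = (2 - (-3)·0.9442 - (3)·0.3282) / (9) = 0.4276
  w = (4 - (1)·0.9442 - (3)·0.4276) / (6) = 0.2955
Residual b − A·x = (0.1940, 0.0977, 0.0000); ∞-norm = 0.1940

0.1940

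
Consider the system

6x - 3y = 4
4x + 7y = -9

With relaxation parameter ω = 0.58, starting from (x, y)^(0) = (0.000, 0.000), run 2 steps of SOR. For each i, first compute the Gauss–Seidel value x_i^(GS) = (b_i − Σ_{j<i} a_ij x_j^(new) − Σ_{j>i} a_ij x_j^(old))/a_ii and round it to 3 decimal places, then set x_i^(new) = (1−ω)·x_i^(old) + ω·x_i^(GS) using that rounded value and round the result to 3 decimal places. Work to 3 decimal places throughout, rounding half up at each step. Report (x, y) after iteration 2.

Iteration 1:
  x: GS value = (4 - (-3)·0.000) / (6) = 0.667;  x ← (1−ω)·0.000 + ω·0.667 = 0.387
  y: GS value = (-9 - (4)·0.387) / (7) = -1.507;  y ← (1−ω)·0.000 + ω·-1.507 = -0.874
Iteration 2:
  x: GS value = (4 - (-3)·-0.874) / (6) = 0.230;  x ← (1−ω)·0.387 + ω·0.230 = 0.296
  y: GS value = (-9 - (4)·0.296) / (7) = -1.455;  y ← (1−ω)·-0.874 + ω·-1.455 = -1.211

(0.296, -1.211)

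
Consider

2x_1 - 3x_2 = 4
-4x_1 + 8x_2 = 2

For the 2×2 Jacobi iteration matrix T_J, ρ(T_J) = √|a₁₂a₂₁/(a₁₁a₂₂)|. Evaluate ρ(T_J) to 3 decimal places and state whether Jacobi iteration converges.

0.866

a₁₂a₂₁/(a₁₁a₂₂) = (-3)·(-4) / ((2)·(8)) = 0.750000
ρ = √|0.750000| = √0.750000 = 0.866
ρ < 1, so Jacobi converges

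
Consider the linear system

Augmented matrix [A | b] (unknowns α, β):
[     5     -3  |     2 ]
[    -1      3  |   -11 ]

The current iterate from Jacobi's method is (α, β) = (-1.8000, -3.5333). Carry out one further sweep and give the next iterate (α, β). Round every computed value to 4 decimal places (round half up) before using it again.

One sweep:
  α = (2 - (-3)·-3.5333) / (5) = -1.7200
  β = (-11 - (-1)·-1.8000) / (3) = -4.2667

(-1.7200, -4.2667)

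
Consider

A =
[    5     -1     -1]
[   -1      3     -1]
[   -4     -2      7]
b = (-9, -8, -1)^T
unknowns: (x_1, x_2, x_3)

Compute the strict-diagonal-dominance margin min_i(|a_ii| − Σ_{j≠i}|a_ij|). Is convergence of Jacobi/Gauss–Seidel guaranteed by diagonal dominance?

row 1: |5| − (1+1) = 3
row 2: |3| − (1+1) = 1
row 3: |7| − (4+2) = 1
minimum over rows = 1 → strictly diagonally dominant (convergence guaranteed)

1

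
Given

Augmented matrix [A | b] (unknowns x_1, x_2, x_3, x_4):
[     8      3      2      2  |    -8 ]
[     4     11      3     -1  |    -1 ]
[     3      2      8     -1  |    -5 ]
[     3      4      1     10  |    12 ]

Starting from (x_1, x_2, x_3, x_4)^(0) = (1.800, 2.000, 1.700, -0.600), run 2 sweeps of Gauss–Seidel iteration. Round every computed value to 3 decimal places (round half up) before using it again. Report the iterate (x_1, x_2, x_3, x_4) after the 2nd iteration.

(-1.493, 0.604, 0.003, 1.406)

Iteration 1:
  x_1 = (-8 - (3)·2.000 - (2)·1.700 - (2)·-0.600) / (8) = -2.025
  x_2 = (-1 - (4)·-2.025 - (3)·1.700 - (-1)·-0.600) / (11) = 0.127
  x_3 = (-5 - (3)·-2.025 - (2)·0.127 - (-1)·-0.600) / (8) = 0.028
  x_4 = (12 - (3)·-2.025 - (4)·0.127 - (1)·0.028) / (10) = 1.754
Iteration 2:
  x_1 = (-8 - (3)·0.127 - (2)·0.028 - (2)·1.754) / (8) = -1.493
  x_2 = (-1 - (4)·-1.493 - (3)·0.028 - (-1)·1.754) / (11) = 0.604
  x_3 = (-5 - (3)·-1.493 - (2)·0.604 - (-1)·1.754) / (8) = 0.003
  x_4 = (12 - (3)·-1.493 - (4)·0.604 - (1)·0.003) / (10) = 1.406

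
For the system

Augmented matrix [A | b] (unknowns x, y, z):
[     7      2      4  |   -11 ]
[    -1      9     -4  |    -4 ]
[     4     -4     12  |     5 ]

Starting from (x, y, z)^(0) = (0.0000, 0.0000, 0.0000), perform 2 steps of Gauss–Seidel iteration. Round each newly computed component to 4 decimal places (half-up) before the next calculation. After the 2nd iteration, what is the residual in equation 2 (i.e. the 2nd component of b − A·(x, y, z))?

Iteration 1:
  x = (-11 - (2)·0.0000 - (4)·0.0000) / (7) = -1.5714
  y = (-4 - (-1)·-1.5714 - (-4)·0.0000) / (9) = -0.6190
  z = (5 - (4)·-1.5714 - (-4)·-0.6190) / (12) = 0.7341
Iteration 2:
  x = (-11 - (2)·-0.6190 - (4)·0.7341) / (7) = -1.8141
  y = (-4 - (-1)·-1.8141 - (-4)·0.7341) / (9) = -0.3197
  z = (5 - (4)·-1.8141 - (-4)·-0.3197) / (12) = 0.9148
Residual b − A·x = (-1.3211, 0.7224, 0.0000)

0.7224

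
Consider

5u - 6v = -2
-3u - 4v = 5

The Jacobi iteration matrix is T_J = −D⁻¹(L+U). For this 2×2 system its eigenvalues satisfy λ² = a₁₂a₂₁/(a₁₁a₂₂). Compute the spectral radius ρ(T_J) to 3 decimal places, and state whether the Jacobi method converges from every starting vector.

a₁₂a₂₁/(a₁₁a₂₂) = (-6)·(-3) / ((5)·(-4)) = -0.900000
ρ = √|-0.900000| = √0.900000 = 0.949
ρ < 1, so Jacobi converges

0.949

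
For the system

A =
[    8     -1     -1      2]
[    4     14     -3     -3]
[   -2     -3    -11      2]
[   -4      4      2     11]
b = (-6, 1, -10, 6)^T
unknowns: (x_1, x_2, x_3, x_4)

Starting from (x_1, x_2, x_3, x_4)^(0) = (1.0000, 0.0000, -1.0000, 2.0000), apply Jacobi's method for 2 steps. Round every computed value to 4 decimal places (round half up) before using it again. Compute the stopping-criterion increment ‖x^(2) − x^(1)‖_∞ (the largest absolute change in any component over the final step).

Iteration 1:
  x_1 = (-6 - (-1)·0.0000 - (-1)·-1.0000 - (2)·2.0000) / (8) = -1.3750
  x_2 = (1 - (4)·1.0000 - (-3)·-1.0000 - (-3)·2.0000) / (14) = 0.0000
  x_3 = (-10 - (-2)·1.0000 - (-3)·0.0000 - (2)·2.0000) / (-11) = 1.0909
  x_4 = (6 - (-4)·1.0000 - (4)·0.0000 - (2)·-1.0000) / (11) = 1.0909
Iteration 2:
  x_1 = (-6 - (-1)·0.0000 - (-1)·1.0909 - (2)·1.0909) / (8) = -0.8864
  x_2 = (1 - (4)·-1.3750 - (-3)·1.0909 - (-3)·1.0909) / (14) = 0.9318
  x_3 = (-10 - (-2)·-1.3750 - (-3)·0.0000 - (2)·1.0909) / (-11) = 1.3574
  x_4 = (6 - (-4)·-1.3750 - (4)·0.0000 - (2)·1.0909) / (11) = -0.1529
Change: (0.4886, 0.9318, 0.2665, -1.2438) → max |·| = 1.2438

1.2438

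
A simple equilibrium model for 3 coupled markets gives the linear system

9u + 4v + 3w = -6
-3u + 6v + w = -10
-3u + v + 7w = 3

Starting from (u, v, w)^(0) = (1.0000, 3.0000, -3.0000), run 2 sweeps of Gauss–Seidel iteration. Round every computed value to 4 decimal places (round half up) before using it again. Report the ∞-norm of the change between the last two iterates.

0.9947

Iteration 1:
  u = (-6 - (4)·3.0000 - (3)·-3.0000) / (9) = -1.0000
  v = (-10 - (-3)·-1.0000 - (1)·-3.0000) / (6) = -1.6667
  w = (3 - (-3)·-1.0000 - (1)·-1.6667) / (7) = 0.2381
Iteration 2:
  u = (-6 - (4)·-1.6667 - (3)·0.2381) / (9) = -0.0053
  v = (-10 - (-3)·-0.0053 - (1)·0.2381) / (6) = -1.7090
  w = (3 - (-3)·-0.0053 - (1)·-1.7090) / (7) = 0.6704
Change: (0.9947, -0.0423, 0.4323) → max |·| = 0.9947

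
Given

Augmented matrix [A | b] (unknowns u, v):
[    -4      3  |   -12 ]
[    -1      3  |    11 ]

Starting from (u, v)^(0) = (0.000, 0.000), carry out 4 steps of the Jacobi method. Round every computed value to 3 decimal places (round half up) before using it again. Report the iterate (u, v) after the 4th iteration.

Iteration 1:
  u = (-12 - (3)·0.000) / (-4) = 3.000
  v = (11 - (-1)·0.000) / (3) = 3.667
Iteration 2:
  u = (-12 - (3)·3.667) / (-4) = 5.750
  v = (11 - (-1)·3.000) / (3) = 4.667
Iteration 3:
  u = (-12 - (3)·4.667) / (-4) = 6.500
  v = (11 - (-1)·5.750) / (3) = 5.583
Iteration 4:
  u = (-12 - (3)·5.583) / (-4) = 7.187
  v = (11 - (-1)·6.500) / (3) = 5.833

(7.187, 5.833)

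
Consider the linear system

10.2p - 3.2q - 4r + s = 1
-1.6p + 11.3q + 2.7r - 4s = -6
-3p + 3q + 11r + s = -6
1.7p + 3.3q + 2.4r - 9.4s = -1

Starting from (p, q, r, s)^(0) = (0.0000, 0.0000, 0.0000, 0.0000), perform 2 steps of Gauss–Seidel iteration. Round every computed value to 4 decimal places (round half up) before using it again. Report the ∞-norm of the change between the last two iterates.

0.2952

Iteration 1:
  p = (1 - (-3.2)·0.0000 - (-4)·0.0000 - (1)·0.0000) / (10.2) = 0.0980
  q = (-6 - (-1.6)·0.0980 - (2.7)·0.0000 - (-4)·0.0000) / (11.3) = -0.5171
  r = (-6 - (-3)·0.0980 - (3)·-0.5171 - (1)·0.0000) / (11) = -0.3777
  s = (-1 - (1.7)·0.0980 - (3.3)·-0.5171 - (2.4)·-0.3777) / (-9.4) = -0.1539
Iteration 2:
  p = (1 - (-3.2)·-0.5171 - (-4)·-0.3777 - (1)·-0.1539) / (10.2) = -0.1972
  q = (-6 - (-1.6)·-0.1972 - (2.7)·-0.3777 - (-4)·-0.1539) / (11.3) = -0.5231
  r = (-6 - (-3)·-0.1972 - (3)·-0.5231 - (1)·-0.1539) / (11) = -0.4426
  s = (-1 - (1.7)·-0.1972 - (3.3)·-0.5231 - (2.4)·-0.4426) / (-9.4) = -0.2259
Change: (-0.2952, -0.0060, -0.0649, -0.0720) → max |·| = 0.2952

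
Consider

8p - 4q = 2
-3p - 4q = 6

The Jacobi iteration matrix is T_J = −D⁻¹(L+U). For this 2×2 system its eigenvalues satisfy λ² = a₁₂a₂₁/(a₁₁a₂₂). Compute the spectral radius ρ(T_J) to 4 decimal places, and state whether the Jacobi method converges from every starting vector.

a₁₂a₂₁/(a₁₁a₂₂) = (-4)·(-3) / ((8)·(-4)) = -0.375000
ρ = √|-0.375000| = √0.375000 = 0.6124
ρ < 1, so Jacobi converges

0.6124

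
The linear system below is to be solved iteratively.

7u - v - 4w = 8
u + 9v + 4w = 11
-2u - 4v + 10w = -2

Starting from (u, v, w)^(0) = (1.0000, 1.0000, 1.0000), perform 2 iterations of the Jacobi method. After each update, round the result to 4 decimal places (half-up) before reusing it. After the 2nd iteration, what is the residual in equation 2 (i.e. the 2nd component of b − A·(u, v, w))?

Iteration 1:
  u = (8 - (-1)·1.0000 - (-4)·1.0000) / (7) = 1.8571
  v = (11 - (1)·1.0000 - (4)·1.0000) / (9) = 0.6667
  w = (-2 - (-2)·1.0000 - (-4)·1.0000) / (10) = 0.4000
Iteration 2:
  u = (8 - (-1)·0.6667 - (-4)·0.4000) / (7) = 1.4667
  v = (11 - (1)·1.8571 - (4)·0.4000) / (9) = 0.8381
  w = (-2 - (-2)·1.8571 - (-4)·0.6667) / (10) = 0.4381
Residual b − A·x = (0.3236, 0.2380, -0.0952)

0.2380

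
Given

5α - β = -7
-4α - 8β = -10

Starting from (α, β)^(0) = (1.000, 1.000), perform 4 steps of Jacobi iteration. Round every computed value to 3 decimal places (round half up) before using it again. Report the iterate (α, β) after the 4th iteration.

Iteration 1:
  α = (-7 - (-1)·1.000) / (5) = -1.200
  β = (-10 - (-4)·1.000) / (-8) = 0.750
Iteration 2:
  α = (-7 - (-1)·0.750) / (5) = -1.250
  β = (-10 - (-4)·-1.200) / (-8) = 1.850
Iteration 3:
  α = (-7 - (-1)·1.850) / (5) = -1.030
  β = (-10 - (-4)·-1.250) / (-8) = 1.875
Iteration 4:
  α = (-7 - (-1)·1.875) / (5) = -1.025
  β = (-10 - (-4)·-1.030) / (-8) = 1.765

(-1.025, 1.765)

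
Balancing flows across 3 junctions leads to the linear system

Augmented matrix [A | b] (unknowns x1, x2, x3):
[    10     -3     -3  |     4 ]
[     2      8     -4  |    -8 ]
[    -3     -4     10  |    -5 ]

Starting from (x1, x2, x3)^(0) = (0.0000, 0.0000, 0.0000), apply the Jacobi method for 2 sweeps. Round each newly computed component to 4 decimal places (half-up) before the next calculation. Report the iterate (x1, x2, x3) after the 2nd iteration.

Iteration 1:
  x1 = (4 - (-3)·0.0000 - (-3)·0.0000) / (10) = 0.4000
  x2 = (-8 - (2)·0.0000 - (-4)·0.0000) / (8) = -1.0000
  x3 = (-5 - (-3)·0.0000 - (-4)·0.0000) / (10) = -0.5000
Iteration 2:
  x1 = (4 - (-3)·-1.0000 - (-3)·-0.5000) / (10) = -0.0500
  x2 = (-8 - (2)·0.4000 - (-4)·-0.5000) / (8) = -1.3500
  x3 = (-5 - (-3)·0.4000 - (-4)·-1.0000) / (10) = -0.7800

(-0.0500, -1.3500, -0.7800)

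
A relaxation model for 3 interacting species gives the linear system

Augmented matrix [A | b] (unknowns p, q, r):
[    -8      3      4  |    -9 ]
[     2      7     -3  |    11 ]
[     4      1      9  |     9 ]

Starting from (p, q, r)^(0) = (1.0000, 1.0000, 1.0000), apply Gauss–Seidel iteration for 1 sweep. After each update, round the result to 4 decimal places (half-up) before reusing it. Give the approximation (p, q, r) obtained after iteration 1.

Iteration 1:
  p = (-9 - (3)·1.0000 - (4)·1.0000) / (-8) = 2.0000
  q = (11 - (2)·2.0000 - (-3)·1.0000) / (7) = 1.4286
  r = (9 - (4)·2.0000 - (1)·1.4286) / (9) = -0.0476

(2.0000, 1.4286, -0.0476)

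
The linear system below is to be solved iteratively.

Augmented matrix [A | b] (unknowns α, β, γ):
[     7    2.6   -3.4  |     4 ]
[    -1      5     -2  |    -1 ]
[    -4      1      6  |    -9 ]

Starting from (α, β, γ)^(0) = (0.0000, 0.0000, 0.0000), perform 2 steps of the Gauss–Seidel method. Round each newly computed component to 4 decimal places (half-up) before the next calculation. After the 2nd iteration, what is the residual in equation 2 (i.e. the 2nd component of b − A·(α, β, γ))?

-0.4920

Iteration 1:
  α = (4 - (2.6)·0.0000 - (-3.4)·0.0000) / (7) = 0.5714
  β = (-1 - (-1)·0.5714 - (-2)·0.0000) / (5) = -0.0857
  γ = (-9 - (-4)·0.5714 - (1)·-0.0857) / (6) = -1.1048
Iteration 2:
  α = (4 - (2.6)·-0.0857 - (-3.4)·-1.1048) / (7) = 0.0666
  β = (-1 - (-1)·0.0666 - (-2)·-1.1048) / (5) = -0.6286
  γ = (-9 - (-4)·0.0666 - (1)·-0.6286) / (6) = -1.3508
Residual b − A·x = (0.5754, -0.4920, -0.0002)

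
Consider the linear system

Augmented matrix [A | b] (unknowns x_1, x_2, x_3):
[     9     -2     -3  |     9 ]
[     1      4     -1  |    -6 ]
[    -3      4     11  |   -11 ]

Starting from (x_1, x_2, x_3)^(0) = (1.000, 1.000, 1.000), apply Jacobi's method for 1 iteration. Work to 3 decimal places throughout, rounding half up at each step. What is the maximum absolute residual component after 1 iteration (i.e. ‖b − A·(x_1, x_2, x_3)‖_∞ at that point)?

Iteration 1:
  x_1 = (9 - (-2)·1.000 - (-3)·1.000) / (9) = 1.556
  x_2 = (-6 - (1)·1.000 - (-1)·1.000) / (4) = -1.500
  x_3 = (-11 - (-3)·1.000 - (4)·1.000) / (11) = -1.091
Residual b − A·x = (-11.277, -2.647, 11.669); ∞-norm = 11.669

11.669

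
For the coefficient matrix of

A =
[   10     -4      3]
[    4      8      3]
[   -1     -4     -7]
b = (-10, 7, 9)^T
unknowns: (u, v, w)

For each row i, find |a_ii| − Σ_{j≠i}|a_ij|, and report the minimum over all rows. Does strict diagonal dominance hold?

1

row 1: |10| − (4+3) = 3
row 2: |8| − (4+3) = 1
row 3: |-7| − (1+4) = 2
minimum over rows = 1 → strictly diagonally dominant (convergence guaranteed)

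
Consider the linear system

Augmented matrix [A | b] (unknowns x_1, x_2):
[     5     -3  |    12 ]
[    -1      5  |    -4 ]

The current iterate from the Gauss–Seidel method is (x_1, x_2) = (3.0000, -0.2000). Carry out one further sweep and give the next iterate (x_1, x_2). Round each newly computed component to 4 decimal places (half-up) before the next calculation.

One sweep:
  x_1 = (12 - (-3)·-0.2000) / (5) = 2.2800
  x_2 = (-4 - (-1)·2.2800) / (5) = -0.3440

(2.2800, -0.3440)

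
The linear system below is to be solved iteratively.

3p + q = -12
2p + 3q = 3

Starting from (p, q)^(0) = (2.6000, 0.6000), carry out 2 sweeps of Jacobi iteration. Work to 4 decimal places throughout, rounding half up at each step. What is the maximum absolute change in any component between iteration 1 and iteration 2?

4.5333

Iteration 1:
  p = (-12 - (1)·0.6000) / (3) = -4.2000
  q = (3 - (2)·2.6000) / (3) = -0.7333
Iteration 2:
  p = (-12 - (1)·-0.7333) / (3) = -3.7556
  q = (3 - (2)·-4.2000) / (3) = 3.8000
Change: (0.4444, 4.5333) → max |·| = 4.5333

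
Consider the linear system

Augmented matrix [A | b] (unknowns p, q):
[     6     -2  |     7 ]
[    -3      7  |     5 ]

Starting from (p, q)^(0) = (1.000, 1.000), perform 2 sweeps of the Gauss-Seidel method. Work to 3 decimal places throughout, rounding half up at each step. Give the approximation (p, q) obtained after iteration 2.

(1.619, 1.408)

Iteration 1:
  p = (7 - (-2)·1.000) / (6) = 1.500
  q = (5 - (-3)·1.500) / (7) = 1.357
Iteration 2:
  p = (7 - (-2)·1.357) / (6) = 1.619
  q = (5 - (-3)·1.619) / (7) = 1.408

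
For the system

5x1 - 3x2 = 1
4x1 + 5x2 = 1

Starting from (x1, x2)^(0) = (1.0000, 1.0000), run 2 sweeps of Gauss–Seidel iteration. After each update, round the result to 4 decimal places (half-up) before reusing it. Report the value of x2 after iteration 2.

0.2512

Iteration 1:
  x1 = (1 - (-3)·1.0000) / (5) = 0.8000
  x2 = (1 - (4)·0.8000) / (5) = -0.4400
Iteration 2:
  x1 = (1 - (-3)·-0.4400) / (5) = -0.0640
  x2 = (1 - (4)·-0.0640) / (5) = 0.2512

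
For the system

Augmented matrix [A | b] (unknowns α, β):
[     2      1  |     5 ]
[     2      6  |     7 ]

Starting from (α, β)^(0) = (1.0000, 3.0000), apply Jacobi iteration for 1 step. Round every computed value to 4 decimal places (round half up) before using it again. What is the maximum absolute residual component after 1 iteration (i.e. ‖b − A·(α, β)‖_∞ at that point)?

Iteration 1:
  α = (5 - (1)·3.0000) / (2) = 1.0000
  β = (7 - (2)·1.0000) / (6) = 0.8333
Residual b − A·x = (2.1667, 0.0002); ∞-norm = 2.1667

2.1667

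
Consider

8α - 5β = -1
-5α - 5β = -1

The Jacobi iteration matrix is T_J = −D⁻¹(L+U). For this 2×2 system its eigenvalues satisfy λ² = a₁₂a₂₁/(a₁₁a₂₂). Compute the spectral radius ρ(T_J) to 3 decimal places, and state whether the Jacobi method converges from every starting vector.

0.791

a₁₂a₂₁/(a₁₁a₂₂) = (-5)·(-5) / ((8)·(-5)) = -0.625000
ρ = √|-0.625000| = √0.625000 = 0.791
ρ < 1, so Jacobi converges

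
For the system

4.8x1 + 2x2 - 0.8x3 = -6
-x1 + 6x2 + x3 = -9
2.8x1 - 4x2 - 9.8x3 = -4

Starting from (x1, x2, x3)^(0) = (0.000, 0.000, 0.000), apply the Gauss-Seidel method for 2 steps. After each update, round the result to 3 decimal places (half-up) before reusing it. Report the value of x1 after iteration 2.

Iteration 1:
  x1 = (-6 - (2)·0.000 - (-0.8)·0.000) / (4.8) = -1.250
  x2 = (-9 - (-1)·-1.250 - (1)·0.000) / (6) = -1.708
  x3 = (-4 - (2.8)·-1.250 - (-4)·-1.708) / (-9.8) = 0.748
Iteration 2:
  x1 = (-6 - (2)·-1.708 - (-0.8)·0.748) / (4.8) = -0.414
  x2 = (-9 - (-1)·-0.414 - (1)·0.748) / (6) = -1.694
  x3 = (-4 - (2.8)·-0.414 - (-4)·-1.694) / (-9.8) = 0.981

-0.414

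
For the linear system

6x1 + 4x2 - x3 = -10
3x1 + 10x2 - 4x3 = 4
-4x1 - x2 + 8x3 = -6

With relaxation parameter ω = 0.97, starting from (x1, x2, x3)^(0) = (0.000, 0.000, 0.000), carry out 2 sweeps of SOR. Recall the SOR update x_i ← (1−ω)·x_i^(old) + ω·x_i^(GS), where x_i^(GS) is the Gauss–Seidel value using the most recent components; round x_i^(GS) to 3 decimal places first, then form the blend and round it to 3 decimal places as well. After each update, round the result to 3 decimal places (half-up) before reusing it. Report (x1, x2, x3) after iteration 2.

Iteration 1:
  x1: GS value = (-10 - (4)·0.000 - (-1)·0.000) / (6) = -1.667;  x1 ← (1−ω)·0.000 + ω·-1.667 = -1.617
  x2: GS value = (4 - (3)·-1.617 - (-4)·0.000) / (10) = 0.885;  x2 ← (1−ω)·0.000 + ω·0.885 = 0.858
  x3: GS value = (-6 - (-4)·-1.617 - (-1)·0.858) / (8) = -1.451;  x3 ← (1−ω)·0.000 + ω·-1.451 = -1.407
Iteration 2:
  x1: GS value = (-10 - (4)·0.858 - (-1)·-1.407) / (6) = -2.473;  x1 ← (1−ω)·-1.617 + ω·-2.473 = -2.447
  x2: GS value = (4 - (3)·-2.447 - (-4)·-1.407) / (10) = 0.571;  x2 ← (1−ω)·0.858 + ω·0.571 = 0.580
  x3: GS value = (-6 - (-4)·-2.447 - (-1)·0.580) / (8) = -1.901;  x3 ← (1−ω)·-1.407 + ω·-1.901 = -1.886

(-2.447, 0.580, -1.886)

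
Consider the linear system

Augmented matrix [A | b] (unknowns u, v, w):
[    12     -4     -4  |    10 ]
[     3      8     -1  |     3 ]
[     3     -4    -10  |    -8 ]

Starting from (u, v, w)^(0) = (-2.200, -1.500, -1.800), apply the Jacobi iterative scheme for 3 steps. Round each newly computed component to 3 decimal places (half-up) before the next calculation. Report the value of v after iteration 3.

-0.111

Iteration 1:
  u = (10 - (-4)·-1.500 - (-4)·-1.800) / (12) = -0.267
  v = (3 - (3)·-2.200 - (-1)·-1.800) / (8) = 0.975
  w = (-8 - (3)·-2.200 - (-4)·-1.500) / (-10) = 0.740
Iteration 2:
  u = (10 - (-4)·0.975 - (-4)·0.740) / (12) = 1.405
  v = (3 - (3)·-0.267 - (-1)·0.740) / (8) = 0.568
  w = (-8 - (3)·-0.267 - (-4)·0.975) / (-10) = 0.330
Iteration 3:
  u = (10 - (-4)·0.568 - (-4)·0.330) / (12) = 1.133
  v = (3 - (3)·1.405 - (-1)·0.330) / (8) = -0.111
  w = (-8 - (3)·1.405 - (-4)·0.568) / (-10) = 0.994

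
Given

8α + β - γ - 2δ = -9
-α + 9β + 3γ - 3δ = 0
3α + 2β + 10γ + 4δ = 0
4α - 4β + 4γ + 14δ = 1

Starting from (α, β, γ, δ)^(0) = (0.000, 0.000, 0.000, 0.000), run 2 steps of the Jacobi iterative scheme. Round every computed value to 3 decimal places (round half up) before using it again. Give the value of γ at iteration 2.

0.309

Iteration 1:
  α = (-9 - (1)·0.000 - (-1)·0.000 - (-2)·0.000) / (8) = -1.125
  β = (0 - (-1)·0.000 - (3)·0.000 - (-3)·0.000) / (9) = 0.000
  γ = (0 - (3)·0.000 - (2)·0.000 - (4)·0.000) / (10) = 0.000
  δ = (1 - (4)·0.000 - (-4)·0.000 - (4)·0.000) / (14) = 0.071
Iteration 2:
  α = (-9 - (1)·0.000 - (-1)·0.000 - (-2)·0.071) / (8) = -1.107
  β = (0 - (-1)·-1.125 - (3)·0.000 - (-3)·0.071) / (9) = -0.101
  γ = (0 - (3)·-1.125 - (2)·0.000 - (4)·0.071) / (10) = 0.309
  δ = (1 - (4)·-1.125 - (-4)·0.000 - (4)·0.000) / (14) = 0.393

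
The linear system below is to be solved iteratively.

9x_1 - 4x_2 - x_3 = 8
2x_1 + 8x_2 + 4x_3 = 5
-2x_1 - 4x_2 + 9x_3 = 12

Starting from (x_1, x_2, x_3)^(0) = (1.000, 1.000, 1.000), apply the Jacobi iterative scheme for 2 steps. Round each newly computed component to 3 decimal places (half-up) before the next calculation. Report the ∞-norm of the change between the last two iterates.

Iteration 1:
  x_1 = (8 - (-4)·1.000 - (-1)·1.000) / (9) = 1.444
  x_2 = (5 - (2)·1.000 - (4)·1.000) / (8) = -0.125
  x_3 = (12 - (-2)·1.000 - (-4)·1.000) / (9) = 2.000
Iteration 2:
  x_1 = (8 - (-4)·-0.125 - (-1)·2.000) / (9) = 1.056
  x_2 = (5 - (2)·1.444 - (4)·2.000) / (8) = -0.736
  x_3 = (12 - (-2)·1.444 - (-4)·-0.125) / (9) = 1.599
Change: (-0.388, -0.611, -0.401) → max |·| = 0.611

0.611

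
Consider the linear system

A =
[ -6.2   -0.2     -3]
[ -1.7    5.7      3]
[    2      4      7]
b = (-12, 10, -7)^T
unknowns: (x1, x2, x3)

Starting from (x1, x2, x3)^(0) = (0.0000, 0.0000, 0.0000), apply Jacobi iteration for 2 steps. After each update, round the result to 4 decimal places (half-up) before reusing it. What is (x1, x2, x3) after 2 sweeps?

(2.3628, 2.8580, -2.5555)

Iteration 1:
  x1 = (-12 - (-0.2)·0.0000 - (-3)·0.0000) / (-6.2) = 1.9355
  x2 = (10 - (-1.7)·0.0000 - (3)·0.0000) / (5.7) = 1.7544
  x3 = (-7 - (2)·0.0000 - (4)·0.0000) / (7) = -1.0000
Iteration 2:
  x1 = (-12 - (-0.2)·1.7544 - (-3)·-1.0000) / (-6.2) = 2.3628
  x2 = (10 - (-1.7)·1.9355 - (3)·-1.0000) / (5.7) = 2.8580
  x3 = (-7 - (2)·1.9355 - (4)·1.7544) / (7) = -2.5555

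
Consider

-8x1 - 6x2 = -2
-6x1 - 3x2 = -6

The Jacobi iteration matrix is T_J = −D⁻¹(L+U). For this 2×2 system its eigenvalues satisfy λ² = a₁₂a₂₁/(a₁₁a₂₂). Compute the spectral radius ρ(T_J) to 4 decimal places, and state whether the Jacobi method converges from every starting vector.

1.2247

a₁₂a₂₁/(a₁₁a₂₂) = (-6)·(-6) / ((-8)·(-3)) = 1.500000
ρ = √|1.500000| = √1.500000 = 1.2247
ρ > 1, so Jacobi diverges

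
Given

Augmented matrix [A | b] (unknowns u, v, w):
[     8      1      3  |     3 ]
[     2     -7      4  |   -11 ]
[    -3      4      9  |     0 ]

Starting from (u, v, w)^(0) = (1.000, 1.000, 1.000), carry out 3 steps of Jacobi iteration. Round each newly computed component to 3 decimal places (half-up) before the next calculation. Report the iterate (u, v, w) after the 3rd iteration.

(0.611, 0.963, -0.617)

Iteration 1:
  u = (3 - (1)·1.000 - (3)·1.000) / (8) = -0.125
  v = (-11 - (2)·1.000 - (4)·1.000) / (-7) = 2.429
  w = (0 - (-3)·1.000 - (4)·1.000) / (9) = -0.111
Iteration 2:
  u = (3 - (1)·2.429 - (3)·-0.111) / (8) = 0.113
  v = (-11 - (2)·-0.125 - (4)·-0.111) / (-7) = 1.472
  w = (0 - (-3)·-0.125 - (4)·2.429) / (9) = -1.121
Iteration 3:
  u = (3 - (1)·1.472 - (3)·-1.121) / (8) = 0.611
  v = (-11 - (2)·0.113 - (4)·-1.121) / (-7) = 0.963
  w = (0 - (-3)·0.113 - (4)·1.472) / (9) = -0.617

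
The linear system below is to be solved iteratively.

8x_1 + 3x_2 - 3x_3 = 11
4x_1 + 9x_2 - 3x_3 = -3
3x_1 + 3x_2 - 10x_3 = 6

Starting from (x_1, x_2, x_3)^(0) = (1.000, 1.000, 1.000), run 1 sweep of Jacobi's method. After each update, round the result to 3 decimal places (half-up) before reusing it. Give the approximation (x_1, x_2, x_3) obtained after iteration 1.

Iteration 1:
  x_1 = (11 - (3)·1.000 - (-3)·1.000) / (8) = 1.375
  x_2 = (-3 - (4)·1.000 - (-3)·1.000) / (9) = -0.444
  x_3 = (6 - (3)·1.000 - (3)·1.000) / (-10) = 0.000

(1.375, -0.444, 0.000)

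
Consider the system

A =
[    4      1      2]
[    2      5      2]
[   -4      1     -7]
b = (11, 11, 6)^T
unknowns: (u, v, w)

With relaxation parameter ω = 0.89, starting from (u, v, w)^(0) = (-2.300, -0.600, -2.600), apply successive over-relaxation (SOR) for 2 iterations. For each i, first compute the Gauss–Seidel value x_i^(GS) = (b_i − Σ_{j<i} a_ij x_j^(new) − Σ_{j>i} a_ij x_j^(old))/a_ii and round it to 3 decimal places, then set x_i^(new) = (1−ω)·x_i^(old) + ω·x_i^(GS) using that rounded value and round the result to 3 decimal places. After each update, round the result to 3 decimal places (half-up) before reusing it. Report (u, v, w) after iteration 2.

Iteration 1:
  u: GS value = (11 - (1)·-0.600 - (2)·-2.600) / (4) = 4.200;  u ← (1−ω)·-2.300 + ω·4.200 = 3.485
  v: GS value = (11 - (2)·3.485 - (2)·-2.600) / (5) = 1.846;  v ← (1−ω)·-0.600 + ω·1.846 = 1.577
  w: GS value = (6 - (-4)·3.485 - (1)·1.577) / (-7) = -2.623;  w ← (1−ω)·-2.600 + ω·-2.623 = -2.620
Iteration 2:
  u: GS value = (11 - (1)·1.577 - (2)·-2.620) / (4) = 3.666;  u ← (1−ω)·3.485 + ω·3.666 = 3.646
  v: GS value = (11 - (2)·3.646 - (2)·-2.620) / (5) = 1.790;  v ← (1−ω)·1.577 + ω·1.790 = 1.767
  w: GS value = (6 - (-4)·3.646 - (1)·1.767) / (-7) = -2.688;  w ← (1−ω)·-2.620 + ω·-2.688 = -2.681

(3.646, 1.767, -2.681)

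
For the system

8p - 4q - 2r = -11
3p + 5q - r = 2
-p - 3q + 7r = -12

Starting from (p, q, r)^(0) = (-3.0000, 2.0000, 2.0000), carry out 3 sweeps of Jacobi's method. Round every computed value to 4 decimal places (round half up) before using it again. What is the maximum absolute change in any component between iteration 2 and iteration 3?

1.1597

Iteration 1:
  p = (-11 - (-4)·2.0000 - (-2)·2.0000) / (8) = 0.1250
  q = (2 - (3)·-3.0000 - (-1)·2.0000) / (5) = 2.6000
  r = (-12 - (-1)·-3.0000 - (-3)·2.0000) / (7) = -1.2857
Iteration 2:
  p = (-11 - (-4)·2.6000 - (-2)·-1.2857) / (8) = -0.3964
  q = (2 - (3)·0.1250 - (-1)·-1.2857) / (5) = 0.0679
  r = (-12 - (-1)·0.1250 - (-3)·2.6000) / (7) = -0.5821
Iteration 3:
  p = (-11 - (-4)·0.0679 - (-2)·-0.5821) / (8) = -1.4866
  q = (2 - (3)·-0.3964 - (-1)·-0.5821) / (5) = 0.5214
  r = (-12 - (-1)·-0.3964 - (-3)·0.0679) / (7) = -1.7418
Change: (-1.0902, 0.4535, -1.1597) → max |·| = 1.1597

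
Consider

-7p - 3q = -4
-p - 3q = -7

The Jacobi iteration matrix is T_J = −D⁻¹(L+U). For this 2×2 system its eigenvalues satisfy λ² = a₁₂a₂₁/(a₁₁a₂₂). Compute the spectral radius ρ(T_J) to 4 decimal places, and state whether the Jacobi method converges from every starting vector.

a₁₂a₂₁/(a₁₁a₂₂) = (-3)·(-1) / ((-7)·(-3)) = 0.142857
ρ = √|0.142857| = √0.142857 = 0.3780
ρ < 1, so Jacobi converges

0.3780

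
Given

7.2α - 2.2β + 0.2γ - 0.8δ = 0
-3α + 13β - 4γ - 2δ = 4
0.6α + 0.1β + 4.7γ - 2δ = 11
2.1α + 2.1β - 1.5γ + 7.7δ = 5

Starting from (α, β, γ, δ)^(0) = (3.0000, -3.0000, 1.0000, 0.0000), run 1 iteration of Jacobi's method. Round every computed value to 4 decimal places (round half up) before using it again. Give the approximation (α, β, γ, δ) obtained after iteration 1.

(-0.9444, 1.3077, 2.0213, 0.8442)

Iteration 1:
  α = (0 - (-2.2)·-3.0000 - (0.2)·1.0000 - (-0.8)·0.0000) / (7.2) = -0.9444
  β = (4 - (-3)·3.0000 - (-4)·1.0000 - (-2)·0.0000) / (13) = 1.3077
  γ = (11 - (0.6)·3.0000 - (0.1)·-3.0000 - (-2)·0.0000) / (4.7) = 2.0213
  δ = (5 - (2.1)·3.0000 - (2.1)·-3.0000 - (-1.5)·1.0000) / (7.7) = 0.8442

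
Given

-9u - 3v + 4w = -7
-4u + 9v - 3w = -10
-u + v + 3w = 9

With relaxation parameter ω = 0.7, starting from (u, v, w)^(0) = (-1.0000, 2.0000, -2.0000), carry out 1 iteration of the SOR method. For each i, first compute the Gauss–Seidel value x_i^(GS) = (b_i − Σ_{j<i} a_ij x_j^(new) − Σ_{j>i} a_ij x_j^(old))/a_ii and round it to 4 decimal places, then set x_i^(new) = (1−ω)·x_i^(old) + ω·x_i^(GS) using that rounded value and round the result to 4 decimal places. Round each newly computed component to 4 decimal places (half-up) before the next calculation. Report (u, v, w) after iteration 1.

Iteration 1:
  u: GS value = (-7 - (-3)·2.0000 - (4)·-2.0000) / (-9) = -0.7778;  u ← (1−ω)·-1.0000 + ω·-0.7778 = -0.8445
  v: GS value = (-10 - (-4)·-0.8445 - (-3)·-2.0000) / (9) = -2.1531;  v ← (1−ω)·2.0000 + ω·-2.1531 = -0.9072
  w: GS value = (9 - (-1)·-0.8445 - (1)·-0.9072) / (3) = 3.0209;  w ← (1−ω)·-2.0000 + ω·3.0209 = 1.5146

(-0.8445, -0.9072, 1.5146)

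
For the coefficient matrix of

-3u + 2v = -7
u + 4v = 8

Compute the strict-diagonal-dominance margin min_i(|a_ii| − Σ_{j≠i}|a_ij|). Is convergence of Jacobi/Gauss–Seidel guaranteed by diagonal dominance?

1

row 1: |-3| − (2) = 1
row 2: |4| − (1) = 3
minimum over rows = 1 → strictly diagonally dominant (convergence guaranteed)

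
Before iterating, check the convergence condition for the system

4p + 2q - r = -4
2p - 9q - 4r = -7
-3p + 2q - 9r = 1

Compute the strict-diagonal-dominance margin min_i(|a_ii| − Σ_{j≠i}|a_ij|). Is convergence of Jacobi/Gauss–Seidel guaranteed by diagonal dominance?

1

row 1: |4| − (2+1) = 1
row 2: |-9| − (2+4) = 3
row 3: |-9| − (3+2) = 4
minimum over rows = 1 → strictly diagonally dominant (convergence guaranteed)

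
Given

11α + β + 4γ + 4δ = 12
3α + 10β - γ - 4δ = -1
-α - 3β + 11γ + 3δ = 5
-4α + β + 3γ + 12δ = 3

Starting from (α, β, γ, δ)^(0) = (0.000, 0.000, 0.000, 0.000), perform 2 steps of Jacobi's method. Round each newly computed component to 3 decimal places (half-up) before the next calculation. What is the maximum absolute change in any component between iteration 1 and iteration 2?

Iteration 1:
  α = (12 - (1)·0.000 - (4)·0.000 - (4)·0.000) / (11) = 1.091
  β = (-1 - (3)·0.000 - (-1)·0.000 - (-4)·0.000) / (10) = -0.100
  γ = (5 - (-1)·0.000 - (-3)·0.000 - (3)·0.000) / (11) = 0.455
  δ = (3 - (-4)·0.000 - (1)·0.000 - (3)·0.000) / (12) = 0.250
Iteration 2:
  α = (12 - (1)·-0.100 - (4)·0.455 - (4)·0.250) / (11) = 0.844
  β = (-1 - (3)·1.091 - (-1)·0.455 - (-4)·0.250) / (10) = -0.282
  γ = (5 - (-1)·1.091 - (-3)·-0.100 - (3)·0.250) / (11) = 0.458
  δ = (3 - (-4)·1.091 - (1)·-0.100 - (3)·0.455) / (12) = 0.508
Change: (-0.247, -0.182, 0.003, 0.258) → max |·| = 0.258

0.258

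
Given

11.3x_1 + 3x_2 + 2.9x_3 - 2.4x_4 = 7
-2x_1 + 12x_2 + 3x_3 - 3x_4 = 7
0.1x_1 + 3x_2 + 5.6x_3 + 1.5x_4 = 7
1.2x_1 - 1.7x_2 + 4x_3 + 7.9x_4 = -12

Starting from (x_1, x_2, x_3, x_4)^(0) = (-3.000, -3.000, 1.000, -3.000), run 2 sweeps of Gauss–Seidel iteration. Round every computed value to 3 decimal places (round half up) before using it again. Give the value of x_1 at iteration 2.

-0.456

Iteration 1:
  x_1 = (7 - (3)·-3.000 - (2.9)·1.000 - (-2.4)·-3.000) / (11.3) = 0.522
  x_2 = (7 - (-2)·0.522 - (3)·1.000 - (-3)·-3.000) / (12) = -0.330
  x_3 = (7 - (0.1)·0.522 - (3)·-0.330 - (1.5)·-3.000) / (5.6) = 2.221
  x_4 = (-12 - (1.2)·0.522 - (-1.7)·-0.330 - (4)·2.221) / (7.9) = -2.794
Iteration 2:
  x_1 = (7 - (3)·-0.330 - (2.9)·2.221 - (-2.4)·-2.794) / (11.3) = -0.456
  x_2 = (7 - (-2)·-0.456 - (3)·2.221 - (-3)·-2.794) / (12) = -0.746
  x_3 = (7 - (0.1)·-0.456 - (3)·-0.746 - (1.5)·-2.794) / (5.6) = 2.406
  x_4 = (-12 - (1.2)·-0.456 - (-1.7)·-0.746 - (4)·2.406) / (7.9) = -2.828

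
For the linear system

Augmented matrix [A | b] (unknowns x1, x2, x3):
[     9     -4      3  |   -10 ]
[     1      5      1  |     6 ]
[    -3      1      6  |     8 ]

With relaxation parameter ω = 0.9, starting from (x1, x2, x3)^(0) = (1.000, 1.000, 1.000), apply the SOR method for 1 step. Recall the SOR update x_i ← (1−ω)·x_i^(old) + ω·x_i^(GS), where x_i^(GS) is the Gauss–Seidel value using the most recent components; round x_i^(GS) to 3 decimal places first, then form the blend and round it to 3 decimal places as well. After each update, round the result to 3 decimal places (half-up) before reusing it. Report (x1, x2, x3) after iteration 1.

Iteration 1:
  x1: GS value = (-10 - (-4)·1.000 - (3)·1.000) / (9) = -1.000;  x1 ← (1−ω)·1.000 + ω·-1.000 = -0.800
  x2: GS value = (6 - (1)·-0.800 - (1)·1.000) / (5) = 1.160;  x2 ← (1−ω)·1.000 + ω·1.160 = 1.144
  x3: GS value = (8 - (-3)·-0.800 - (1)·1.144) / (6) = 0.743;  x3 ← (1−ω)·1.000 + ω·0.743 = 0.769

(-0.800, 1.144, 0.769)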